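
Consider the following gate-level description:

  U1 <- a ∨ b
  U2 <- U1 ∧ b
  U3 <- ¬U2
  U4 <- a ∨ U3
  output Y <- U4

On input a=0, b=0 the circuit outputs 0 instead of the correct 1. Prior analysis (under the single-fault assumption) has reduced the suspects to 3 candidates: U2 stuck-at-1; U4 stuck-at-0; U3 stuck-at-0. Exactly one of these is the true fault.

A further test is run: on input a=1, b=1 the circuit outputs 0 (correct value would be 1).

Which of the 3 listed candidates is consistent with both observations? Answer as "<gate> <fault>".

U4 stuck-at-0

Evaluate each candidate on input a=1, b=1:
  U2 stuck-at-1: U1=1, U2=1 [stuck-at-1], U3=0, U4=1 → 1 — eliminated
  U4 stuck-at-0: U1=1, U2=1, U3=0, U4=0 [stuck-at-0] → 0 — matches
  U3 stuck-at-0: U1=1, U2=1, U3=0 [stuck-at-0], U4=1 → 1 — eliminated
Only U4 stuck-at-0 reproduces the observed 0.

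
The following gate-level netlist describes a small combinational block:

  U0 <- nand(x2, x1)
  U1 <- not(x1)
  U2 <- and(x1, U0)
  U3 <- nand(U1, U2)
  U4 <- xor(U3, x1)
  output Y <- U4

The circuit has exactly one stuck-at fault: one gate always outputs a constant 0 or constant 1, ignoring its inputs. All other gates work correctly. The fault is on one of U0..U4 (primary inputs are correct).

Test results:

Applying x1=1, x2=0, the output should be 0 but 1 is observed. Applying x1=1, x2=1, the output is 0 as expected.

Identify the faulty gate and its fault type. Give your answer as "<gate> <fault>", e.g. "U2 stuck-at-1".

Fault-free values for test 1 (x1=1, x2=0): U0=1, U1=0, U2=1, U3=1, U4=0, giving Y=0. Observed 1.
Test 1: faults giving observed 1 are {U1 stuck-at-1, U3 stuck-at-0, U4 stuck-at-1}.
Test 2 (x1=1, x2=1): fault-free U0=0, U1=0, U2=0, U3=1, U4=0 → 0; observed 0. Eliminates U3 stuck-at-0, U4 stuck-at-1.
Only U1 stuck-at-1 is consistent with every test.

U1 stuck-at-1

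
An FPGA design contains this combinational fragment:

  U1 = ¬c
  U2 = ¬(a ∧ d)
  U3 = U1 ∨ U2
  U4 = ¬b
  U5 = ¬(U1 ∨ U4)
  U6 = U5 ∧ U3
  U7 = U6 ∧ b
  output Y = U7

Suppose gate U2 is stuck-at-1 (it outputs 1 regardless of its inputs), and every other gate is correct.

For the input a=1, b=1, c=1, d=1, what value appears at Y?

1

Propagate with U2 forced: U1=0, U2=1 [stuck-at-1], U3=1, U4=0, U5=1, U6=1, U7=1.
So Y = 1. (Without the fault it would be 0.)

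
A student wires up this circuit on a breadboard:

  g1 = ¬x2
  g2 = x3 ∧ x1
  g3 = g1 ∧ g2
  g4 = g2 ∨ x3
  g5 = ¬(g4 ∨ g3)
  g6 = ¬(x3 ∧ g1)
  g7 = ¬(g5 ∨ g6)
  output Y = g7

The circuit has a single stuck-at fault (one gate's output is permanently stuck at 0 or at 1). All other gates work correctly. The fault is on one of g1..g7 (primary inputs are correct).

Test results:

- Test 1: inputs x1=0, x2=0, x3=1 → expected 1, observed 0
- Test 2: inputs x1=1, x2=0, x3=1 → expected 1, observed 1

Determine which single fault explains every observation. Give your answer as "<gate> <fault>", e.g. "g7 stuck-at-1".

Fault-free values for test 1 (x1=0, x2=0, x3=1): g1=1, g2=0, g3=0, g4=1, g5=0, g6=0, g7=1, giving Y=1. Observed 0.
Test 1: faults giving observed 0 are {g1 stuck-at-0, g4 stuck-at-0, g5 stuck-at-1, g6 stuck-at-1, g7 stuck-at-0}.
Test 2 (x1=1, x2=0, x3=1): fault-free g1=1, g2=1, g3=1, g4=1, g5=0, g6=0, g7=1 → 1; observed 1. Eliminates g1 stuck-at-0, g5 stuck-at-1, g6 stuck-at-1, g7 stuck-at-0.
Only g4 stuck-at-0 is consistent with every test.

g4 stuck-at-0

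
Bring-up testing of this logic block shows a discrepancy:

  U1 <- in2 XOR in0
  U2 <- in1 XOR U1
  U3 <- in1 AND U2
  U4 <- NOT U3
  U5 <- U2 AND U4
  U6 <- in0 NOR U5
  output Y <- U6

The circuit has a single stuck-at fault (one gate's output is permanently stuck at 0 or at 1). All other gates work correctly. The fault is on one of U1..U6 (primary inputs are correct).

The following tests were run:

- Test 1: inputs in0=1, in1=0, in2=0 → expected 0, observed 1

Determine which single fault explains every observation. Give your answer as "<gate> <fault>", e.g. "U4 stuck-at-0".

U6 stuck-at-1

Fault-free values for test 1 (in0=1, in1=0, in2=0): U1=1, U2=1, U3=0, U4=1, U5=1, U6=0, giving Y=0. Observed 1.
Test 1: faults giving observed 1 are {U6 stuck-at-1}.
Only U6 stuck-at-1 is consistent with every test.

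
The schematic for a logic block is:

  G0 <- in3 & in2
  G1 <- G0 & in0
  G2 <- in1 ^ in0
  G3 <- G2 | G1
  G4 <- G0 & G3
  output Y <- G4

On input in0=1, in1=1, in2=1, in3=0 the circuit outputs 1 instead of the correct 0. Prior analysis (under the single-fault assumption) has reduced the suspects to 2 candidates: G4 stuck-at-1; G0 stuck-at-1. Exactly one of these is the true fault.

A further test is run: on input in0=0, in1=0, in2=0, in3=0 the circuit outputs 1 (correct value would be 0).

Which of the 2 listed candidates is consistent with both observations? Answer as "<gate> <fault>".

G4 stuck-at-1

Evaluate each candidate on input in0=0, in1=0, in2=0, in3=0:
  G4 stuck-at-1: G0=0, G1=0, G2=0, G3=0, G4=1 [stuck-at-1] → 1 — matches
  G0 stuck-at-1: G0=1 [stuck-at-1], G1=0, G2=0, G3=0, G4=0 → 0 — eliminated
Only G4 stuck-at-1 reproduces the observed 1.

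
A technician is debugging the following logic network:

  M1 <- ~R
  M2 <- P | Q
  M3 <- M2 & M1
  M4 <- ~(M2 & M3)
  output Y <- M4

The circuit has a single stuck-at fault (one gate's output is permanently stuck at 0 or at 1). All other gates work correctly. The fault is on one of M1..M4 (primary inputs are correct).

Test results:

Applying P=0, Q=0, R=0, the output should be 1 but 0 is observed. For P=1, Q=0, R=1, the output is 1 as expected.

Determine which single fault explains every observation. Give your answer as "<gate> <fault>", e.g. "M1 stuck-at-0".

Fault-free values for test 1 (P=0, Q=0, R=0): M1=1, M2=0, M3=0, M4=1, giving Y=1. Observed 0.
Test 1: faults giving observed 0 are {M2 stuck-at-1, M4 stuck-at-0}.
Test 2 (P=1, Q=0, R=1): fault-free M1=0, M2=1, M3=0, M4=1 → 1; observed 1. Eliminates M4 stuck-at-0.
Only M2 stuck-at-1 is consistent with every test.

M2 stuck-at-1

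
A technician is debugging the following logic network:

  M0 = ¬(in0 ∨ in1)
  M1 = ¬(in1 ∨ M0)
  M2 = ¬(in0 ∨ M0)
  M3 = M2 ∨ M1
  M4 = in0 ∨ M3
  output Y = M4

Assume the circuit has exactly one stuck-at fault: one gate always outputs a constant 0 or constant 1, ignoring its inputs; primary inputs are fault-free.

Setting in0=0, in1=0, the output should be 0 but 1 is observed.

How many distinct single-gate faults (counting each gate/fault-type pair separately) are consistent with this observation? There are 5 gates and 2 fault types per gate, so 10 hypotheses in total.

5

Fault-free: M0=1, M1=0, M2=0, M3=0, M4=0 → 0. Observed 1.
  M0 stuck-at-0: output 1 ✓
  M0 stuck-at-1: output 0 ✗
  M1 stuck-at-0: output 0 ✗
  M1 stuck-at-1: output 1 ✓
  M2 stuck-at-0: output 0 ✗
  M2 stuck-at-1: output 1 ✓
  M3 stuck-at-0: output 0 ✗
  M3 stuck-at-1: output 1 ✓
  M4 stuck-at-0: output 0 ✗
  M4 stuck-at-1: output 1 ✓
Consistent faults: {M0 stuck-at-0, M1 stuck-at-1, M2 stuck-at-1, M3 stuck-at-1, M4 stuck-at-1} — 5 in all.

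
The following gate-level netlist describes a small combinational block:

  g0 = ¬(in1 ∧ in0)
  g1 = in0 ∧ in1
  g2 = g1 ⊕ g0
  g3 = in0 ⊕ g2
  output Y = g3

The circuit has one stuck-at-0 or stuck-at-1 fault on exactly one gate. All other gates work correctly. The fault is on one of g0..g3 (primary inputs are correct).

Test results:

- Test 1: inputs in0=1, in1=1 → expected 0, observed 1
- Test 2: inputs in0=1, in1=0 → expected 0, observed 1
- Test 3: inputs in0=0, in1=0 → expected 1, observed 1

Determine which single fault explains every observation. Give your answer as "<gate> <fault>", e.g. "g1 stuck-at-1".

g3 stuck-at-1

Fault-free values for test 1 (in0=1, in1=1): g0=0, g1=1, g2=1, g3=0, giving Y=0. Observed 1.
Test 1: faults giving observed 1 are {g0 stuck-at-1, g1 stuck-at-0, g2 stuck-at-0, g3 stuck-at-1}.
Test 2 (in0=1, in1=0): fault-free g0=1, g1=0, g2=1, g3=0 → 0; observed 1. Eliminates g0 stuck-at-1, g1 stuck-at-0.
Test 3 (in0=0, in1=0): fault-free g0=1, g1=0, g2=1, g3=1 → 1; observed 1. Eliminates g2 stuck-at-0.
Only g3 stuck-at-1 is consistent with every test.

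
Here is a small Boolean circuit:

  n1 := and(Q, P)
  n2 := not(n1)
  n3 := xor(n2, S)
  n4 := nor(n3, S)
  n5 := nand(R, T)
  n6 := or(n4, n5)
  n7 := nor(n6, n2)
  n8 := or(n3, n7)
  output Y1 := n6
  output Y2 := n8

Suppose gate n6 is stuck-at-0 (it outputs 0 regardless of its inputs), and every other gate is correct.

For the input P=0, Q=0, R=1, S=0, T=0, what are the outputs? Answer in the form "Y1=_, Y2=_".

Propagate with n6 forced: n1=0, n2=1, n3=1, n4=0, n5=1, n6=0 [stuck-at-0], n7=0, n8=1.
So the outputs are Y1=0, Y2=1. (Without the fault they would be Y1=1, Y2=1.)

Y1=0, Y2=1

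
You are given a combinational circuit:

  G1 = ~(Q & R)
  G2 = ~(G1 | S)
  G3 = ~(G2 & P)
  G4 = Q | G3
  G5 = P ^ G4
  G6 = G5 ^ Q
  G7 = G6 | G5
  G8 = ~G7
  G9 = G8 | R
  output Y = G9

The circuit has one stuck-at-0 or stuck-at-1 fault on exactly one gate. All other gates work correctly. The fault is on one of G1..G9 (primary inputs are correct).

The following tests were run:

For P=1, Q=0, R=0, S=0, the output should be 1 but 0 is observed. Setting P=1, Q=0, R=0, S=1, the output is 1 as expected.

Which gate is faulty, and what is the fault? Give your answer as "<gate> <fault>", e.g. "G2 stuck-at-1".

Fault-free values for test 1 (P=1, Q=0, R=0, S=0): G1=1, G2=0, G3=1, G4=1, G5=0, G6=0, G7=0, G8=1, G9=1, giving Y=1. Observed 0.
Test 1: faults giving observed 0 are {G1 stuck-at-0, G2 stuck-at-1, G3 stuck-at-0, G4 stuck-at-0, G5 stuck-at-1, G6 stuck-at-1, G7 stuck-at-1, G8 stuck-at-0, G9 stuck-at-0}.
Test 2 (P=1, Q=0, R=0, S=1): fault-free G1=1, G2=0, G3=1, G4=1, G5=0, G6=0, G7=0, G8=1, G9=1 → 1; observed 1. Eliminates G2 stuck-at-1, G3 stuck-at-0, G4 stuck-at-0, G5 stuck-at-1, G6 stuck-at-1, G7 stuck-at-1, G8 stuck-at-0, G9 stuck-at-0.
Only G1 stuck-at-0 is consistent with every test.

G1 stuck-at-0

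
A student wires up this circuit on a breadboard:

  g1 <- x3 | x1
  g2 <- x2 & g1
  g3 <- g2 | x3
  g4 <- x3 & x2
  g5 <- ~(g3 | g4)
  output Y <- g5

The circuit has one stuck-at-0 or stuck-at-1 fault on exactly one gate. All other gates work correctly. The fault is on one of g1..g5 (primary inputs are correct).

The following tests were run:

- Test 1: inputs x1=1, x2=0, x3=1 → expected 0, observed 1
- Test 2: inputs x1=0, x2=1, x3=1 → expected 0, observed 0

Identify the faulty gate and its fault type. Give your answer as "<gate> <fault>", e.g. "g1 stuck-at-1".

g3 stuck-at-0

Fault-free values for test 1 (x1=1, x2=0, x3=1): g1=1, g2=0, g3=1, g4=0, g5=0, giving Y=0. Observed 1.
Test 1: faults giving observed 1 are {g3 stuck-at-0, g5 stuck-at-1}.
Test 2 (x1=0, x2=1, x3=1): fault-free g1=1, g2=1, g3=1, g4=1, g5=0 → 0; observed 0. Eliminates g5 stuck-at-1.
Only g3 stuck-at-0 is consistent with every test.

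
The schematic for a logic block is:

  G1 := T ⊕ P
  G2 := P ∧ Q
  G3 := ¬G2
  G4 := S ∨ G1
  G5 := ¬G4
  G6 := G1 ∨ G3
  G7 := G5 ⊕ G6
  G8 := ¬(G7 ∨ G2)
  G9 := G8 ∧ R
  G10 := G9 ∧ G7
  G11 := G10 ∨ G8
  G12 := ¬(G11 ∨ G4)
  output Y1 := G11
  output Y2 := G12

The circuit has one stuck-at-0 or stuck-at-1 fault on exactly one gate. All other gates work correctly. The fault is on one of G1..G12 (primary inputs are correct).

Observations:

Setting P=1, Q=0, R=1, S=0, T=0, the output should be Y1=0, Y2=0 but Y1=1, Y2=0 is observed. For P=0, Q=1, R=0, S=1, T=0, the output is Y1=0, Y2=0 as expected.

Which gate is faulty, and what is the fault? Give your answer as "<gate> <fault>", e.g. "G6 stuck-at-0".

Fault-free values for test 1 (P=1, Q=0, R=1, S=0, T=0): G1=1, G2=0, G3=1, G4=1, G5=0, G6=1, G7=1, G8=0, G9=0, G10=0, G11=0, G12=0, giving Y1=0, Y2=0. Observed Y1=1, Y2=0.
Test 1: faults giving observed Y1=1, Y2=0 are {G1 stuck-at-0, G4 stuck-at-0, G5 stuck-at-1, G6 stuck-at-0, G7 stuck-at-0, G8 stuck-at-1, G9 stuck-at-1, G10 stuck-at-1, G11 stuck-at-1}.
Test 2 (P=0, Q=1, R=0, S=1, T=0): fault-free G1=0, G2=0, G3=1, G4=1, G5=0, G6=1, G7=1, G8=0, G9=0, G10=0, G11=0, G12=0 → Y1=0, Y2=0; observed Y1=0, Y2=0. Eliminates G4 stuck-at-0, G5 stuck-at-1, G6 stuck-at-0, G7 stuck-at-0, G8 stuck-at-1, G9 stuck-at-1, G10 stuck-at-1, G11 stuck-at-1.
Only G1 stuck-at-0 is consistent with every test.

G1 stuck-at-0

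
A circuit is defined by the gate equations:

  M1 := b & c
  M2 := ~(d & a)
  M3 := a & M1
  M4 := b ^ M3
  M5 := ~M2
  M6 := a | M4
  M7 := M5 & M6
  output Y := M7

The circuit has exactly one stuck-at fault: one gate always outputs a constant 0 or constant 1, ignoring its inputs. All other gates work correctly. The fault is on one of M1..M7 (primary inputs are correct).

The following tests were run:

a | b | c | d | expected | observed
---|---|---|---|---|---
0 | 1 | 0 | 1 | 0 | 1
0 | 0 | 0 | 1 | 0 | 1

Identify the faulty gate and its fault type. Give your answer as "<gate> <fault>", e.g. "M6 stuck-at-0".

M7 stuck-at-1

Fault-free values for test 1 (a=0, b=1, c=0, d=1): M1=0, M2=1, M3=0, M4=1, M5=0, M6=1, M7=0, giving Y=0. Observed 1.
Test 1: faults giving observed 1 are {M2 stuck-at-0, M5 stuck-at-1, M7 stuck-at-1}.
Test 2 (a=0, b=0, c=0, d=1): fault-free M1=0, M2=1, M3=0, M4=0, M5=0, M6=0, M7=0 → 0; observed 1. Eliminates M2 stuck-at-0, M5 stuck-at-1.
Only M7 stuck-at-1 is consistent with every test.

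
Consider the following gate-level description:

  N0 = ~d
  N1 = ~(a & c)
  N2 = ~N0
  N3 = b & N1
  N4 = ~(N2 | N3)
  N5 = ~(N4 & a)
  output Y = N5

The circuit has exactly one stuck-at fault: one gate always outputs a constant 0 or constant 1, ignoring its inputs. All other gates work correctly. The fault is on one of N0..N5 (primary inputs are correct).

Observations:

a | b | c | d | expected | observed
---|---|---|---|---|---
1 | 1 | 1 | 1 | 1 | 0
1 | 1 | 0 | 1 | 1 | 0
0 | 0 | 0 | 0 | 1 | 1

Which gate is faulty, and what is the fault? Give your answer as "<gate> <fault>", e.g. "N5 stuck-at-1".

N4 stuck-at-1

Fault-free values for test 1 (a=1, b=1, c=1, d=1): N0=0, N1=0, N2=1, N3=0, N4=0, N5=1, giving Y=1. Observed 0.
Test 1: faults giving observed 0 are {N0 stuck-at-1, N2 stuck-at-0, N4 stuck-at-1, N5 stuck-at-0}.
Test 2 (a=1, b=1, c=0, d=1): fault-free N0=0, N1=1, N2=1, N3=1, N4=0, N5=1 → 1; observed 0. Eliminates N0 stuck-at-1, N2 stuck-at-0.
Test 3 (a=0, b=0, c=0, d=0): fault-free N0=1, N1=1, N2=0, N3=0, N4=1, N5=1 → 1; observed 1. Eliminates N5 stuck-at-0.
Only N4 stuck-at-1 is consistent with every test.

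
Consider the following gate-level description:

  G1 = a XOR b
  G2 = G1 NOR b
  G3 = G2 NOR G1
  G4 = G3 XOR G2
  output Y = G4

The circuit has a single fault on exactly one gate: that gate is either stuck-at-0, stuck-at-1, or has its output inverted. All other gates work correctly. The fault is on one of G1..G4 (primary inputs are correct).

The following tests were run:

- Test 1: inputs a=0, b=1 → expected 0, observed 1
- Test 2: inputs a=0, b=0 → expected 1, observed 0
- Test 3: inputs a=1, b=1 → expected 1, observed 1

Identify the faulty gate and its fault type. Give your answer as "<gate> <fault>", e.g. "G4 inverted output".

Fault-free values for test 1 (a=0, b=1): G1=1, G2=0, G3=0, G4=0, giving Y=0. Observed 1.
Test 1: faults giving observed 1 are {G1 stuck-at-0, G1 inverted output, G2 stuck-at-1, G2 inverted output, G3 stuck-at-1, G3 inverted output, G4 stuck-at-1, G4 inverted output}.
Test 2 (a=0, b=0): fault-free G1=0, G2=1, G3=0, G4=1 → 1; observed 0. Eliminates G1 stuck-at-0, G2 stuck-at-1, G2 inverted output, G4 stuck-at-1.
Test 3 (a=1, b=1): fault-free G1=0, G2=0, G3=1, G4=1 → 1; observed 1. Eliminates G1 inverted output, G3 inverted output, G4 inverted output.
Only G3 stuck-at-1 is consistent with every test.

G3 stuck-at-1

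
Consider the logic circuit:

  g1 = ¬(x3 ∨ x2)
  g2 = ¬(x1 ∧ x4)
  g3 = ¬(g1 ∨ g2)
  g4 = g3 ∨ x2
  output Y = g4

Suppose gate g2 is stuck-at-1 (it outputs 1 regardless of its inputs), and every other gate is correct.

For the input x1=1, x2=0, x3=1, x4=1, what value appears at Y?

0

Propagate with g2 forced: g1=0, g2=1 [stuck-at-1], g3=0, g4=0.
So Y = 0. (Without the fault it would be 1.)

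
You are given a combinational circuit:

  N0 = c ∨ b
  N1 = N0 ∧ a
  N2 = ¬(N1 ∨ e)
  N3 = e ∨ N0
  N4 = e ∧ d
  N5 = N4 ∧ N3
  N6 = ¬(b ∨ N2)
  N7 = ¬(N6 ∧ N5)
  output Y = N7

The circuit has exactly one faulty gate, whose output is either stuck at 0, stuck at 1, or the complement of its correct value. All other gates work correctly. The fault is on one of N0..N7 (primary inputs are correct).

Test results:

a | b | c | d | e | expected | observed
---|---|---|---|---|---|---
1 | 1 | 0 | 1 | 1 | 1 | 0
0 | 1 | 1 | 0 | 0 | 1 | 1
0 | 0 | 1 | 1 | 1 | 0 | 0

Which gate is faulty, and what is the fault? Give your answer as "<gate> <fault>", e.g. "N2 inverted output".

N6 stuck-at-1

Fault-free values for test 1 (a=1, b=1, c=0, d=1, e=1): N0=1, N1=1, N2=0, N3=1, N4=1, N5=1, N6=0, N7=1, giving Y=1. Observed 0.
Test 1: faults giving observed 0 are {N6 stuck-at-1, N6 inverted output, N7 stuck-at-0, N7 inverted output}.
Test 2 (a=0, b=1, c=1, d=0, e=0): fault-free N0=1, N1=0, N2=1, N3=1, N4=0, N5=0, N6=0, N7=1 → 1; observed 1. Eliminates N7 stuck-at-0, N7 inverted output.
Test 3 (a=0, b=0, c=1, d=1, e=1): fault-free N0=1, N1=0, N2=0, N3=1, N4=1, N5=1, N6=1, N7=0 → 0; observed 0. Eliminates N6 inverted output.
Only N6 stuck-at-1 is consistent with every test.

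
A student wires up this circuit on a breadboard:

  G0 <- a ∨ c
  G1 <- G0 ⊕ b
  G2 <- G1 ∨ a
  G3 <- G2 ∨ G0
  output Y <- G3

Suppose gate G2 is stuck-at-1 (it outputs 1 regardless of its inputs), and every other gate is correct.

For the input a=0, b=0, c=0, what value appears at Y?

1

Propagate with G2 forced: G0=0, G1=0, G2=1 [stuck-at-1], G3=1.
So Y = 1. (Without the fault it would be 0.)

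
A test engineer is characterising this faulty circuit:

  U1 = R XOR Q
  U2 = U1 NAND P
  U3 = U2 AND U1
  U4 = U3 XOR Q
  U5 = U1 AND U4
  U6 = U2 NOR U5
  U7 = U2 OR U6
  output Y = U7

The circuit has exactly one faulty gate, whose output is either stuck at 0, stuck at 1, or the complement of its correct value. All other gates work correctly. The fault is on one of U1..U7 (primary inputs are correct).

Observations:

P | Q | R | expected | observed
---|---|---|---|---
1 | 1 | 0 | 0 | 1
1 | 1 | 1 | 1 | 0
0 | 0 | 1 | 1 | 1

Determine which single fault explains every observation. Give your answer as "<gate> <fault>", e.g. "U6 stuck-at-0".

U1 inverted output

Fault-free values for test 1 (P=1, Q=1, R=0): U1=1, U2=0, U3=0, U4=1, U5=1, U6=0, U7=0, giving Y=0. Observed 1.
Test 1: faults giving observed 1 are {U1 stuck-at-0, U1 inverted output, U2 stuck-at-1, U2 inverted output, U3 stuck-at-1, U3 inverted output, U4 stuck-at-0, U4 inverted output, U5 stuck-at-0, U5 inverted output, U6 stuck-at-1, U6 inverted output, U7 stuck-at-1, U7 inverted output}.
Test 2 (P=1, Q=1, R=1): fault-free U1=0, U2=1, U3=0, U4=1, U5=0, U6=0, U7=1 → 1; observed 0. Eliminates U1 stuck-at-0, U2 stuck-at-1, U2 inverted output, U3 stuck-at-1, U3 inverted output, U4 stuck-at-0, U4 inverted output, U5 stuck-at-0, U5 inverted output, U6 stuck-at-1, U6 inverted output, U7 stuck-at-1.
Test 3 (P=0, Q=0, R=1): fault-free U1=1, U2=1, U3=1, U4=1, U5=1, U6=0, U7=1 → 1; observed 1. Eliminates U7 inverted output.
Only U1 inverted output is consistent with every test.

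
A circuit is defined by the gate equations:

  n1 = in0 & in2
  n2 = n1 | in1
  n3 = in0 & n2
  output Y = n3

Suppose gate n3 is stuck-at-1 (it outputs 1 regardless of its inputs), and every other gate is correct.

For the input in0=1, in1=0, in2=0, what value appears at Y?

1

Propagate with n3 forced: n1=0, n2=0, n3=1 [stuck-at-1].
So Y = 1. (Without the fault it would be 0.)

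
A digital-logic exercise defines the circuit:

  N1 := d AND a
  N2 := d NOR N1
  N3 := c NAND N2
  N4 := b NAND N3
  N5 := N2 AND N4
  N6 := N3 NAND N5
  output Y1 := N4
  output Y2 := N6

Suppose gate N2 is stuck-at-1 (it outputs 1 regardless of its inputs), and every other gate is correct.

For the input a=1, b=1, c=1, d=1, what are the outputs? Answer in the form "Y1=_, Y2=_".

Y1=1, Y2=1

Propagate with N2 forced: N1=1, N2=1 [stuck-at-1], N3=0, N4=1, N5=1, N6=1.
So the outputs are Y1=1, Y2=1. (Without the fault they would be Y1=0, Y2=1.)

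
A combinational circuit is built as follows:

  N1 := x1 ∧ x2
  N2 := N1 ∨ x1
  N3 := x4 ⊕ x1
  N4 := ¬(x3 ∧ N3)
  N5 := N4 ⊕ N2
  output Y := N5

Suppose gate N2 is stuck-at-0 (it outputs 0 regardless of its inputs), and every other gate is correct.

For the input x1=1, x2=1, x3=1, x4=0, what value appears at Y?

Propagate with N2 forced: N1=1, N2=0 [stuck-at-0], N3=1, N4=0, N5=0.
So Y = 0. (Without the fault it would be 1.)

0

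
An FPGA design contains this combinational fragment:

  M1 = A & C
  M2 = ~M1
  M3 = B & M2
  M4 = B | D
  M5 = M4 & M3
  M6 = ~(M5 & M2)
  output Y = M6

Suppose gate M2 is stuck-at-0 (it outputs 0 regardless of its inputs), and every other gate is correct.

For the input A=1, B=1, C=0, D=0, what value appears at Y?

Propagate with M2 forced: M1=0, M2=0 [stuck-at-0], M3=0, M4=1, M5=0, M6=1.
So Y = 1. (Without the fault it would be 0.)

1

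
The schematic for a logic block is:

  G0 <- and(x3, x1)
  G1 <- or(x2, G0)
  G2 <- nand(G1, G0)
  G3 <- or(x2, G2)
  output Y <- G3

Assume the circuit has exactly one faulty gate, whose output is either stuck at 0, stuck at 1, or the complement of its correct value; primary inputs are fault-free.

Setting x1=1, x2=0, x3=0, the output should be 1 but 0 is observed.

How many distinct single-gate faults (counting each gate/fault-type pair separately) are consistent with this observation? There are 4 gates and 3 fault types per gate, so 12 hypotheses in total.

6

Fault-free: G0=0, G1=0, G2=1, G3=1 → 1. Observed 0.
  G0 stuck-at-0: output 1 ✗
  G0 stuck-at-1: output 0 ✓
  G0 inverted output: output 0 ✓
  G1 stuck-at-0: output 1 ✗
  G1 stuck-at-1: output 1 ✗
  G1 inverted output: output 1 ✗
  G2 stuck-at-0: output 0 ✓
  G2 stuck-at-1: output 1 ✗
  G2 inverted output: output 0 ✓
  G3 stuck-at-0: output 0 ✓
  G3 stuck-at-1: output 1 ✗
  G3 inverted output: output 0 ✓
Consistent faults: {G0 stuck-at-1, G0 inverted output, G2 stuck-at-0, G2 inverted output, G3 stuck-at-0, G3 inverted output} — 6 in all.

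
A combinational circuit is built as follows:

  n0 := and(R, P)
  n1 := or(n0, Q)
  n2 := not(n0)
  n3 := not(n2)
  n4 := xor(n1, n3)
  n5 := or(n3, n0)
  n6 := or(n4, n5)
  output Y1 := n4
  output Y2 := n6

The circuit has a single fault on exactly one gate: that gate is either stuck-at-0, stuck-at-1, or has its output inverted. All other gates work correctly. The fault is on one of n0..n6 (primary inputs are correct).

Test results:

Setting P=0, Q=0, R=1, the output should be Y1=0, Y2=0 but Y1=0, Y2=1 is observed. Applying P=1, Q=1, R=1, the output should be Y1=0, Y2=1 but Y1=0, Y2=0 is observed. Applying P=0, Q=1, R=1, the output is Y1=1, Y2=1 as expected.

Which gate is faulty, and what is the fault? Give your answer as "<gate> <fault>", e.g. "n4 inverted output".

Fault-free values for test 1 (P=0, Q=0, R=1): n0=0, n1=0, n2=1, n3=0, n4=0, n5=0, n6=0, giving Y1=0, Y2=0. Observed Y1=0, Y2=1.
Test 1: faults giving observed Y1=0, Y2=1 are {n0 stuck-at-1, n0 inverted output, n5 stuck-at-1, n5 inverted output, n6 stuck-at-1, n6 inverted output}.
Test 2 (P=1, Q=1, R=1): fault-free n0=1, n1=1, n2=0, n3=1, n4=0, n5=1, n6=1 → Y1=0, Y2=1; observed Y1=0, Y2=0. Eliminates n0 stuck-at-1, n0 inverted output, n5 stuck-at-1, n6 stuck-at-1.
Test 3 (P=0, Q=1, R=1): fault-free n0=0, n1=1, n2=1, n3=0, n4=1, n5=0, n6=1 → Y1=1, Y2=1; observed Y1=1, Y2=1. Eliminates n6 inverted output.
Only n5 inverted output is consistent with every test.

n5 inverted output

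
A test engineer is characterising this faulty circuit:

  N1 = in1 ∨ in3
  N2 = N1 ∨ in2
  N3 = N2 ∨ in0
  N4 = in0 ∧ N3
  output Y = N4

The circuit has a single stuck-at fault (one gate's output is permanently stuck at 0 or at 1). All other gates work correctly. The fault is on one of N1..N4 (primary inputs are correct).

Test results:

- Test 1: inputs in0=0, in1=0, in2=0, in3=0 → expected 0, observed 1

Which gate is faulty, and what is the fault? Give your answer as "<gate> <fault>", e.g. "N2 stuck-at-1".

N4 stuck-at-1

Fault-free values for test 1 (in0=0, in1=0, in2=0, in3=0): N1=0, N2=0, N3=0, N4=0, giving Y=0. Observed 1.
Test 1: faults giving observed 1 are {N4 stuck-at-1}.
Only N4 stuck-at-1 is consistent with every test.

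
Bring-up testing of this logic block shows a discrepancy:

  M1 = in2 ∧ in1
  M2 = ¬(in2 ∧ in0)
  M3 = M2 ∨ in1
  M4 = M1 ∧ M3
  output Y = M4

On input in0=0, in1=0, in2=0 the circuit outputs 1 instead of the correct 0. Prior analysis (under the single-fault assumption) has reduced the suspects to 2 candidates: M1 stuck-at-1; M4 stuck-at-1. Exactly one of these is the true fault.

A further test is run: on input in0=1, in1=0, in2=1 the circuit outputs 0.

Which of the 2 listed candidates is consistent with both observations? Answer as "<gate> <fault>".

M1 stuck-at-1

Evaluate each candidate on input in0=1, in1=0, in2=1:
  M1 stuck-at-1: M1=1 [stuck-at-1], M2=0, M3=0, M4=0 → 0 — matches
  M4 stuck-at-1: M1=0, M2=0, M3=0, M4=1 [stuck-at-1] → 1 — eliminated
Only M1 stuck-at-1 reproduces the observed 0.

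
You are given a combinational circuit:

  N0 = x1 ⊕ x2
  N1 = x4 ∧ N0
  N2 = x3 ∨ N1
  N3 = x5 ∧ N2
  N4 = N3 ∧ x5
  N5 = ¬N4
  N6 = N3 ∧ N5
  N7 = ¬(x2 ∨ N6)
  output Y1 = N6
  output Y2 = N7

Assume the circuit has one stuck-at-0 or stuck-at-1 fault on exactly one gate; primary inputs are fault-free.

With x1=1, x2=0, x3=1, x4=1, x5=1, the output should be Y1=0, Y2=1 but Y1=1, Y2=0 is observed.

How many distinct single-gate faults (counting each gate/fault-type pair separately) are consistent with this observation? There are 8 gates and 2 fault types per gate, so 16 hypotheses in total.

3

Fault-free: N0=1, N1=1, N2=1, N3=1, N4=1, N5=0, N6=0, N7=1 → Y1=0, Y2=1. Observed Y1=1, Y2=0.
  N0: none of the 2 fault types match ✗
  N1: none of the 2 fault types match ✗
  N2: none of the 2 fault types match ✗
  N3: none of the 2 fault types match ✗
  N4: stuck-at-0 ✓; others ✗
  N5: stuck-at-1 ✓; others ✗
  N6: stuck-at-1 ✓; others ✗
  N7: none of the 2 fault types match ✗
Consistent faults: {N4 stuck-at-0, N5 stuck-at-1, N6 stuck-at-1} — 3 in all.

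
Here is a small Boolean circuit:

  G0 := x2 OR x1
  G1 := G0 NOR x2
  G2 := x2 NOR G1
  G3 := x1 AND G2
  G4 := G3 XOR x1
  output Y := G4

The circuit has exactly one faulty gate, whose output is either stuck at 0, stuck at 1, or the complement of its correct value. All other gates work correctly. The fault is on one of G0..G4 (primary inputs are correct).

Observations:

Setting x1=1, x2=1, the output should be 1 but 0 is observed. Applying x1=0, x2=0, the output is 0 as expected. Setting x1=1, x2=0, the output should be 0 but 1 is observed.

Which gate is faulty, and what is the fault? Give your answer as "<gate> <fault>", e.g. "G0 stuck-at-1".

Fault-free values for test 1 (x1=1, x2=1): G0=1, G1=0, G2=0, G3=0, G4=1, giving Y=1. Observed 0.
Test 1: faults giving observed 0 are {G2 stuck-at-1, G2 inverted output, G3 stuck-at-1, G3 inverted output, G4 stuck-at-0, G4 inverted output}.
Test 2 (x1=0, x2=0): fault-free G0=0, G1=1, G2=0, G3=0, G4=0 → 0; observed 0. Eliminates G3 stuck-at-1, G3 inverted output, G4 inverted output.
Test 3 (x1=1, x2=0): fault-free G0=1, G1=0, G2=1, G3=1, G4=0 → 0; observed 1. Eliminates G2 stuck-at-1, G4 stuck-at-0.
Only G2 inverted output is consistent with every test.

G2 inverted output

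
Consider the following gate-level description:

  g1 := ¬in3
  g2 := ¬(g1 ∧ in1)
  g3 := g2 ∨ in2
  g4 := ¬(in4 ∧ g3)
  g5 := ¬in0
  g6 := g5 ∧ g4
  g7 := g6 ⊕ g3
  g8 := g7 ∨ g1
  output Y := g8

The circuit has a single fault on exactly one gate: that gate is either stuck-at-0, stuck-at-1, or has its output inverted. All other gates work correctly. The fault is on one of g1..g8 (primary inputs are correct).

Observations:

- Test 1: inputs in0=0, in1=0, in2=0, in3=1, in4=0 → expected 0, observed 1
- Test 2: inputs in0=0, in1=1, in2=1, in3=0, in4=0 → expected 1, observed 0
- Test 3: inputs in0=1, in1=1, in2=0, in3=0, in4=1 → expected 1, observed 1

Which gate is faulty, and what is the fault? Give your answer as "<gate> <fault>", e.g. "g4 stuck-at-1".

g1 inverted output

Fault-free values for test 1 (in0=0, in1=0, in2=0, in3=1, in4=0): g1=0, g2=1, g3=1, g4=1, g5=1, g6=1, g7=0, g8=0, giving Y=0. Observed 1.
Test 1: faults giving observed 1 are {g1 stuck-at-1, g1 inverted output, g2 stuck-at-0, g2 inverted output, g3 stuck-at-0, g3 inverted output, g4 stuck-at-0, g4 inverted output, g5 stuck-at-0, g5 inverted output, g6 stuck-at-0, g6 inverted output, g7 stuck-at-1, g7 inverted output, g8 stuck-at-1, g8 inverted output}.
Test 2 (in0=0, in1=1, in2=1, in3=0, in4=0): fault-free g1=1, g2=0, g3=1, g4=1, g5=1, g6=1, g7=0, g8=1 → 1; observed 0. Eliminates g1 stuck-at-1, g2 stuck-at-0, g2 inverted output, g3 stuck-at-0, g3 inverted output, g4 stuck-at-0, g4 inverted output, g5 stuck-at-0, g5 inverted output, g6 stuck-at-0, g6 inverted output, g7 stuck-at-1, g7 inverted output, g8 stuck-at-1.
Test 3 (in0=1, in1=1, in2=0, in3=0, in4=1): fault-free g1=1, g2=0, g3=0, g4=1, g5=0, g6=0, g7=0, g8=1 → 1; observed 1. Eliminates g8 inverted output.
Only g1 inverted output is consistent with every test.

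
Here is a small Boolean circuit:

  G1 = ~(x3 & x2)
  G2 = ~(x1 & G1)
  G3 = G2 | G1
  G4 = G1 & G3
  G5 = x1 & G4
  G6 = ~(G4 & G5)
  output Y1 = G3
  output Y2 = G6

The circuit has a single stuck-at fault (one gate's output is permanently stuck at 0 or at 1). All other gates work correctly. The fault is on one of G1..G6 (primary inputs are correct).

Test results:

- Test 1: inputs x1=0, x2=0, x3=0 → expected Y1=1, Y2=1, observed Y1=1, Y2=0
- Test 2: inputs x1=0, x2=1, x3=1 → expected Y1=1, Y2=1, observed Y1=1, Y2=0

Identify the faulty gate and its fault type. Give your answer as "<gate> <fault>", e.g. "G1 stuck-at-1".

G6 stuck-at-0

Fault-free values for test 1 (x1=0, x2=0, x3=0): G1=1, G2=1, G3=1, G4=1, G5=0, G6=1, giving Y1=1, Y2=1. Observed Y1=1, Y2=0.
Test 1: faults giving observed Y1=1, Y2=0 are {G5 stuck-at-1, G6 stuck-at-0}.
Test 2 (x1=0, x2=1, x3=1): fault-free G1=0, G2=1, G3=1, G4=0, G5=0, G6=1 → Y1=1, Y2=1; observed Y1=1, Y2=0. Eliminates G5 stuck-at-1.
Only G6 stuck-at-0 is consistent with every test.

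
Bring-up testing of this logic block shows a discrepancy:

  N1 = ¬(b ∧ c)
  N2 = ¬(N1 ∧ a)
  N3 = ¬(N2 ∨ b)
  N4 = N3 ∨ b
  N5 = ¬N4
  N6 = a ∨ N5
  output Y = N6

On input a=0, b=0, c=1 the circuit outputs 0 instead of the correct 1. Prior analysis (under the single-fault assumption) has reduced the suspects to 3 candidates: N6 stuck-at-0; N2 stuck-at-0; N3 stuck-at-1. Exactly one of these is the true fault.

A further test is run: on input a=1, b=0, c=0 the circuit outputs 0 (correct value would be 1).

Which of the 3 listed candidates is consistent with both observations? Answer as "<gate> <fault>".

N6 stuck-at-0

Evaluate each candidate on input a=1, b=0, c=0:
  N6 stuck-at-0: N1=1, N2=0, N3=1, N4=1, N5=0, N6=0 [stuck-at-0] → 0 — matches
  N2 stuck-at-0: N1=1, N2=0 [stuck-at-0], N3=1, N4=1, N5=0, N6=1 → 1 — eliminated
  N3 stuck-at-1: N1=1, N2=0, N3=1 [stuck-at-1], N4=1, N5=0, N6=1 → 1 — eliminated
Only N6 stuck-at-0 reproduces the observed 0.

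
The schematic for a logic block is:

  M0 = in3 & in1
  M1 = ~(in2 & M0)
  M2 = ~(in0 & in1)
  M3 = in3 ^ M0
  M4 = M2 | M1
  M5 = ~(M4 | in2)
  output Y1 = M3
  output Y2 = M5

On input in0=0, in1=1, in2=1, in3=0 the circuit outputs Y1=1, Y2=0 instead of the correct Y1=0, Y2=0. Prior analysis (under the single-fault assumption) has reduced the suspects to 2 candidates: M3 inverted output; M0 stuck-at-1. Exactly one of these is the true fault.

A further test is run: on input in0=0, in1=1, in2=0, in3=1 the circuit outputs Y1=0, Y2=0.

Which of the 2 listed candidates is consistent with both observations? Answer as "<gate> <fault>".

Evaluate each candidate on input in0=0, in1=1, in2=0, in3=1:
  M3 inverted output: M0=1, M1=1, M2=1, M3=1 [inverted output], M4=1, M5=0 → Y1=1, Y2=0 — eliminated
  M0 stuck-at-1: M0=1 [stuck-at-1], M1=1, M2=1, M3=0, M4=1, M5=0 → Y1=0, Y2=0 — matches
Only M0 stuck-at-1 reproduces the observed Y1=0, Y2=0.

M0 stuck-at-1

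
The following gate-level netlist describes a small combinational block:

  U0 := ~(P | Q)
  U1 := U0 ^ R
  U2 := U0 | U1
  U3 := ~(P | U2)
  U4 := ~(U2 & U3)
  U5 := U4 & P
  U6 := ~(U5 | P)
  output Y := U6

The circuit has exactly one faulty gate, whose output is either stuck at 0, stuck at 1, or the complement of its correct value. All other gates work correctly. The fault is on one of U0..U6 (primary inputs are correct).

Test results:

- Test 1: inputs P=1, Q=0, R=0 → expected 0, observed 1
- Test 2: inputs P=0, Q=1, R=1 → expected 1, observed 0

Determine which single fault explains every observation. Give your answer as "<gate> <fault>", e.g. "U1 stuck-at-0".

Fault-free values for test 1 (P=1, Q=0, R=0): U0=0, U1=0, U2=0, U3=0, U4=1, U5=1, U6=0, giving Y=0. Observed 1.
Test 1: faults giving observed 1 are {U6 stuck-at-1, U6 inverted output}.
Test 2 (P=0, Q=1, R=1): fault-free U0=0, U1=1, U2=1, U3=0, U4=1, U5=0, U6=1 → 1; observed 0. Eliminates U6 stuck-at-1.
Only U6 inverted output is consistent with every test.

U6 inverted output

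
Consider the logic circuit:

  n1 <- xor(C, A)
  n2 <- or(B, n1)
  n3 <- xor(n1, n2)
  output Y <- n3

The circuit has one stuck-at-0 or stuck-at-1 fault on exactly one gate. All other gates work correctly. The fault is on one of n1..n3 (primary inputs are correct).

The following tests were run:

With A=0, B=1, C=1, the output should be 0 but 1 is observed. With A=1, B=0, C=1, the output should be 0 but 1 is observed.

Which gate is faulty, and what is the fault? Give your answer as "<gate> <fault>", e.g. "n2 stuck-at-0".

n3 stuck-at-1

Fault-free values for test 1 (A=0, B=1, C=1): n1=1, n2=1, n3=0, giving Y=0. Observed 1.
Test 1: faults giving observed 1 are {n1 stuck-at-0, n2 stuck-at-0, n3 stuck-at-1}.
Test 2 (A=1, B=0, C=1): fault-free n1=0, n2=0, n3=0 → 0; observed 1. Eliminates n1 stuck-at-0, n2 stuck-at-0.
Only n3 stuck-at-1 is consistent with every test.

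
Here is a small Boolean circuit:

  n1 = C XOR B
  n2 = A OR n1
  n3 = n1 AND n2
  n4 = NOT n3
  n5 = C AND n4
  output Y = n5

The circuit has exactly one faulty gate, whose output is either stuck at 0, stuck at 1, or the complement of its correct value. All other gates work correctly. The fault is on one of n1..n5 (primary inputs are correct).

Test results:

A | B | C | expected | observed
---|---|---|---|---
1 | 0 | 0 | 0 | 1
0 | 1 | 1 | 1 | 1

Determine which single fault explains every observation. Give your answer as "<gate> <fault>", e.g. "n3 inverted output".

n5 stuck-at-1

Fault-free values for test 1 (A=1, B=0, C=0): n1=0, n2=1, n3=0, n4=1, n5=0, giving Y=0. Observed 1.
Test 1: faults giving observed 1 are {n5 stuck-at-1, n5 inverted output}.
Test 2 (A=0, B=1, C=1): fault-free n1=0, n2=0, n3=0, n4=1, n5=1 → 1; observed 1. Eliminates n5 inverted output.
Only n5 stuck-at-1 is consistent with every test.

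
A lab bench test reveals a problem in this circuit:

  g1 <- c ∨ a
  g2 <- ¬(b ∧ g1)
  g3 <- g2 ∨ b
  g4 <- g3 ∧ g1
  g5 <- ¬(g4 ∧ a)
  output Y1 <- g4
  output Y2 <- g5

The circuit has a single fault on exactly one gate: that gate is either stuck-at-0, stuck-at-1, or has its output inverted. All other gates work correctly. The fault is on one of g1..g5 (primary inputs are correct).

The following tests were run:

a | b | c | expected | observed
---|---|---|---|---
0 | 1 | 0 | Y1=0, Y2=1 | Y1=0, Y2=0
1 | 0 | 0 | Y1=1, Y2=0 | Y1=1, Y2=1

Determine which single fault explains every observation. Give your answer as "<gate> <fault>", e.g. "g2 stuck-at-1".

Fault-free values for test 1 (a=0, b=1, c=0): g1=0, g2=1, g3=1, g4=0, g5=1, giving Y1=0, Y2=1. Observed Y1=0, Y2=0.
Test 1: faults giving observed Y1=0, Y2=0 are {g5 stuck-at-0, g5 inverted output}.
Test 2 (a=1, b=0, c=0): fault-free g1=1, g2=1, g3=1, g4=1, g5=0 → Y1=1, Y2=0; observed Y1=1, Y2=1. Eliminates g5 stuck-at-0.
Only g5 inverted output is consistent with every test.

g5 inverted output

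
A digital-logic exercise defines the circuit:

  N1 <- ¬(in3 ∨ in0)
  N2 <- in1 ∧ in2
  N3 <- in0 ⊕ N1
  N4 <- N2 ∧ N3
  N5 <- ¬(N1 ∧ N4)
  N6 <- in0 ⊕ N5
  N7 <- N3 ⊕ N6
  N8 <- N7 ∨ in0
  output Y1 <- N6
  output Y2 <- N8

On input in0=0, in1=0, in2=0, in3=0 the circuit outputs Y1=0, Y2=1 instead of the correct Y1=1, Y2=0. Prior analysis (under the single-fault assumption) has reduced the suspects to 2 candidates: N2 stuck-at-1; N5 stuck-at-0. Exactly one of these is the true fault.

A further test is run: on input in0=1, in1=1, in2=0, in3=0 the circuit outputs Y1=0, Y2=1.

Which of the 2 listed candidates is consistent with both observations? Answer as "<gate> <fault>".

N2 stuck-at-1

Evaluate each candidate on input in0=1, in1=1, in2=0, in3=0:
  N2 stuck-at-1: N1=0, N2=1 [stuck-at-1], N3=1, N4=1, N5=1, N6=0, N7=1, N8=1 → Y1=0, Y2=1 — matches
  N5 stuck-at-0: N1=0, N2=0, N3=1, N4=0, N5=0 [stuck-at-0], N6=1, N7=0, N8=1 → Y1=1, Y2=1 — eliminated
Only N2 stuck-at-1 reproduces the observed Y1=0, Y2=1.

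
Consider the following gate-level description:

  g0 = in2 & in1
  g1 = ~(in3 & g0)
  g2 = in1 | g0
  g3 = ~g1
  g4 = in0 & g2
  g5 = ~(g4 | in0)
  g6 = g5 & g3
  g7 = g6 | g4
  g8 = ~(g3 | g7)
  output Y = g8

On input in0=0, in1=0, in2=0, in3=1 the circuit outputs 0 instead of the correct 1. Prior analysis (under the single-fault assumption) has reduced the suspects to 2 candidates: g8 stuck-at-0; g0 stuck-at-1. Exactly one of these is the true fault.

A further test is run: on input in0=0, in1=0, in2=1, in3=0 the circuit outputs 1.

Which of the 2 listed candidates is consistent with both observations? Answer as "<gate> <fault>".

g0 stuck-at-1

Evaluate each candidate on input in0=0, in1=0, in2=1, in3=0:
  g8 stuck-at-0: g0=0, g1=1, g2=0, g3=0, g4=0, g5=1, g6=0, g7=0, g8=0 [stuck-at-0] → 0 — eliminated
  g0 stuck-at-1: g0=1 [stuck-at-1], g1=1, g2=1, g3=0, g4=0, g5=1, g6=0, g7=0, g8=1 → 1 — matches
Only g0 stuck-at-1 reproduces the observed 1.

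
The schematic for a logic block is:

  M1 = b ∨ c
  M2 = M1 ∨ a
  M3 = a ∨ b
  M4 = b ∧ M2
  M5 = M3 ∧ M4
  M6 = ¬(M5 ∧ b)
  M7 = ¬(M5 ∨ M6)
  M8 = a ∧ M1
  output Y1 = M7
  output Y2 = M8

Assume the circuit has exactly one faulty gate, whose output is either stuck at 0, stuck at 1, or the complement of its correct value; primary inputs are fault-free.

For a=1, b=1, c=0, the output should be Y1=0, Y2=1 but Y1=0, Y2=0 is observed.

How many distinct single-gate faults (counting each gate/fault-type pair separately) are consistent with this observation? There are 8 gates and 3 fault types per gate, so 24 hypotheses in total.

Fault-free: M1=1, M2=1, M3=1, M4=1, M5=1, M6=0, M7=0, M8=1 → Y1=0, Y2=1. Observed Y1=0, Y2=0.
  M1: stuck-at-0, inverted output ✓; others ✗
  M2: none of the 3 fault types match ✗
  M3: none of the 3 fault types match ✗
  M4: none of the 3 fault types match ✗
  M5: none of the 3 fault types match ✗
  M6: none of the 3 fault types match ✗
  M7: none of the 3 fault types match ✗
  M8: stuck-at-0, inverted output ✓; others ✗
Consistent faults: {M1 stuck-at-0, M1 inverted output, M8 stuck-at-0, M8 inverted output} — 4 in all.

4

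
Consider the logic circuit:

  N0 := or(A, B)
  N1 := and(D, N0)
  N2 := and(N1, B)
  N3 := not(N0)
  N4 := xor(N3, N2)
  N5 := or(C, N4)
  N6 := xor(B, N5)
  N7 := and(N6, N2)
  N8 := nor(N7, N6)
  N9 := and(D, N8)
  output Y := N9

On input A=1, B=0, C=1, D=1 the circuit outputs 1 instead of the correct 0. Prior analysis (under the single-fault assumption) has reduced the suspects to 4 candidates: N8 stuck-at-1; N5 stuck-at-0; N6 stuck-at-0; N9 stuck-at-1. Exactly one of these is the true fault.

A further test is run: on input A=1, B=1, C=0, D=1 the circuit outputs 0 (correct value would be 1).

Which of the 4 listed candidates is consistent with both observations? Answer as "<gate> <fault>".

N5 stuck-at-0

Evaluate each candidate on input A=1, B=1, C=0, D=1:
  N8 stuck-at-1: N0=1, N1=1, N2=1, N3=0, N4=1, N5=1, N6=0, N7=0, N8=1 [stuck-at-1], N9=1 → 1 — eliminated
  N5 stuck-at-0: N0=1, N1=1, N2=1, N3=0, N4=1, N5=0 [stuck-at-0], N6=1, N7=1, N8=0, N9=0 → 0 — matches
  N6 stuck-at-0: N0=1, N1=1, N2=1, N3=0, N4=1, N5=1, N6=0 [stuck-at-0], N7=0, N8=1, N9=1 → 1 — eliminated
  N9 stuck-at-1: N0=1, N1=1, N2=1, N3=0, N4=1, N5=1, N6=0, N7=0, N8=1, N9=1 [stuck-at-1] → 1 — eliminated
Only N5 stuck-at-0 reproduces the observed 0.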